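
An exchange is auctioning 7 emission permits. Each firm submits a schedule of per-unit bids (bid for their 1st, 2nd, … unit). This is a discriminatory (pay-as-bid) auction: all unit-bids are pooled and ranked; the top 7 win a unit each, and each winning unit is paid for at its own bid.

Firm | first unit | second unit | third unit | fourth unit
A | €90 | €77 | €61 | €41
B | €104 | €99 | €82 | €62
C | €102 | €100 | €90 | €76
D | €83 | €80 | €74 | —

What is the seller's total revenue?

Pooled unit-bids ranked (top 7): 104 (B-1), 102 (C-1), 100 (C-2), 99 (B-2), 90 (A-1), 90 (C-3), 83 (D-1)
Next rejected bid: €82 (not a price — pay-as-bid).
Each winning unit pays its own bid.
Revenue = 104 + 102 + 100 + 99 + 90 + 90 + 83 = €668.

Total revenue: €668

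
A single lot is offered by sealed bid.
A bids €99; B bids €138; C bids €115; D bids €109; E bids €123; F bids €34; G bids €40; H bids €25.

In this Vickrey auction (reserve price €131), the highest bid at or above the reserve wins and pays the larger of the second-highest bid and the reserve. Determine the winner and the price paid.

Bids in order: 138 (B) > 123 (E) > 115 (C) > 109 (D) > 99 (A) > 40 (G) > …
Highest eligible bid: B at €138.
max(second-highest €123, reserve €131) = €131.

B pays €131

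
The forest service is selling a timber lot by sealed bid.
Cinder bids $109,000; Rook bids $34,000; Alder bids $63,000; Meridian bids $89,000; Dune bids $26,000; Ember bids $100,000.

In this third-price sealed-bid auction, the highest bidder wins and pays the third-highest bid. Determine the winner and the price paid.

Cinder pays $89,000

Bids ranked: 109,000 (Cinder) > 100,000 (Ember) > 89,000 (Meridian) > 63,000 (Alder) > 34,000 (Rook) > 26,000 (Dune)
Cinder wins; payment is bid #3 in the ranking = $89,000.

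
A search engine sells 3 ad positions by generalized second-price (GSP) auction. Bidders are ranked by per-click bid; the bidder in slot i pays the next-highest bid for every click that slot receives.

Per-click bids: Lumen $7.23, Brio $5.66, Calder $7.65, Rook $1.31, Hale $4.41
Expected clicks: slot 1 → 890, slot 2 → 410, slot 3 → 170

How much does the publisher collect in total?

Total revenue: $9505.00

Per-click bids in order: $7.65 (Calder) > $7.23 (Lumen) > $5.66 (Brio) > $4.41 (Hale) > …
Slot 1: Calder pays $7.23 × 890 = $6434.70
Slot 2: Lumen pays $5.66 × 410 = $2320.60
Slot 3: Brio pays $4.41 × 170 = $749.70
Total = $9505.00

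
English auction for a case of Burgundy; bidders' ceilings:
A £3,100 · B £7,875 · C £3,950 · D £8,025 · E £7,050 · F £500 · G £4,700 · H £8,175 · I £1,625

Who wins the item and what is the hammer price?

H wins at £8,025

Limits ranked: 8,175 (H) > 8,025 (D) > 7,875 (B) > 7,050 (E) > 4,700 (G) > 3,950 (C) > …
Bidding ends when D exits at £8,025; H takes it.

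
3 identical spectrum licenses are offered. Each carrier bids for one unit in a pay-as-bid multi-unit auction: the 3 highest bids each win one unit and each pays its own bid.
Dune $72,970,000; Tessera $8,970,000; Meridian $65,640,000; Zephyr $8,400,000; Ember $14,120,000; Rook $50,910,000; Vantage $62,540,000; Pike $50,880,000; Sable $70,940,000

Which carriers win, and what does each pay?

Dune $72,970,000, Sable $70,940,000, Meridian $65,640,000

Sorting: 72,970,000 (Dune), 70,940,000 (Sable), 65,640,000 (Meridian), 62,540,000 (Vantage), 50,910,000 (Rook), …
Winners (3 units): Dune, Sable, Meridian.
Each winner pays its own bid: Dune $72,970,000, Sable $70,940,000, Meridian $65,640,000.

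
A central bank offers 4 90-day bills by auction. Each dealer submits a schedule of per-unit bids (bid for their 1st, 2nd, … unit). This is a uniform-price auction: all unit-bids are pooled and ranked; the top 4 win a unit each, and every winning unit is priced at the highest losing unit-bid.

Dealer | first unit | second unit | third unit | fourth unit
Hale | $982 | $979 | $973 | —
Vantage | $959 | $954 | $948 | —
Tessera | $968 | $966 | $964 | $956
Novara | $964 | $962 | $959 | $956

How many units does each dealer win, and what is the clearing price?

Hale 3, Tessera 1; clearing price $966

All unit-bids, highest first — top 4: 982 (Hale-1), 979 (Hale-2), 973 (Hale-3), 968 (Tessera-1)
The (k+1)-th unit-bid is $966.
Allocation: Hale 3, Tessera 1.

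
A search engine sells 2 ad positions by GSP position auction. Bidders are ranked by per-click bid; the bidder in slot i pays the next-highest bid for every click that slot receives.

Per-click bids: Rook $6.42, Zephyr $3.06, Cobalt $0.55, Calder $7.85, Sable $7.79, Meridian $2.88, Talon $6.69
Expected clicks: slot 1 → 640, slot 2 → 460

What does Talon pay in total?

Talon pays $0.00

Sorting advertisers: $7.85 (Calder) > $7.79 (Sable) > $6.69 (Talon) > …
Talon ranks below slot 2 → no slot, pays nothing.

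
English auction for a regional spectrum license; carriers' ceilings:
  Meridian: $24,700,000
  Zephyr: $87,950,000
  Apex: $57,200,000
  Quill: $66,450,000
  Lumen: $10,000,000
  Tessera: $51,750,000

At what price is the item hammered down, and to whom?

Zephyr wins at $66,450,000

Sorting limits: 87,950,000 (Zephyr) > 66,450,000 (Quill) > 57,200,000 (Apex) > 51,750,000 (Tessera) > 24,700,000 (Meridian) > 10,000,000 (Lumen)
Quill is the last rival to drop out, at $66,450,000; Zephyr remains and wins at that price.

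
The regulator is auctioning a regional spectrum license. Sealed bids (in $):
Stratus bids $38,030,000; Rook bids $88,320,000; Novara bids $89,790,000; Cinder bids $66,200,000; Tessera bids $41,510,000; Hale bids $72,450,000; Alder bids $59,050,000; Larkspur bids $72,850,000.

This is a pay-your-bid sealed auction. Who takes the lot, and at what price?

Bids in order: 89,790,000 (Novara) > 88,320,000 (Rook) > 72,850,000 (Larkspur) > 72,450,000 (Hale) > 66,200,000 (Cinder) > 59,050,000 (Alder) > …
Novara is highest → pays own bid, $89,790,000.

Novara pays $89,790,000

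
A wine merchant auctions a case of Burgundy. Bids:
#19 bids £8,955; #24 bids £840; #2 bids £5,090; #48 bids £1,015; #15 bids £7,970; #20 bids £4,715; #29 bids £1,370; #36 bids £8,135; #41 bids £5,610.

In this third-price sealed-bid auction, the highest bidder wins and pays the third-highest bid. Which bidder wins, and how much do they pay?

#19 pays £7,970

Bids in order: 8,955 (#19) > 8,135 (#36) > 7,970 (#15) > 5,610 (#41) > 5,090 (#2) > 4,715 (#20) > …
#19 is highest; pays the third-highest bid, £7,970.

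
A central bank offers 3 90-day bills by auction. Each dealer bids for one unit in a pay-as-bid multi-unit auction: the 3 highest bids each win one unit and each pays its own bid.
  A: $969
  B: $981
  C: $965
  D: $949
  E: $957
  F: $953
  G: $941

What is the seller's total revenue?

Total revenue: $2,915

Bids ranked high→low: 981 (B), 969 (A), 965 (C), 957 (E), 953 (F), …
Winners (3 units): B, A, C.
Total revenue = 981 + 969 + 965 = $2,915.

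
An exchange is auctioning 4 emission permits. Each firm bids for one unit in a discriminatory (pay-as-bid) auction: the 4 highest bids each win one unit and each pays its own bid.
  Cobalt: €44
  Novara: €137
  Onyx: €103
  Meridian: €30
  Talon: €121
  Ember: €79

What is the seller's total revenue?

Bids ranked high→low: 137 (Novara), 121 (Talon), 103 (Onyx), 79 (Ember), 44 (Cobalt), 30 (Meridian)
The 4 highest are Novara, Talon, Onyx, Ember.
Total revenue = 137 + 121 + 103 + 79 = €440.

Total revenue: €440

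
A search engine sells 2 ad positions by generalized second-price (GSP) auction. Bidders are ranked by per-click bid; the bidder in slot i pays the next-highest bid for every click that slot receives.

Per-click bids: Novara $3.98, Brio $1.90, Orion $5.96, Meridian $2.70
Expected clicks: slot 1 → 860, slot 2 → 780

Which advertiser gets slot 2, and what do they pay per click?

Novara; $2.70 per click

Per-click bids in order: $5.96 (Orion) > $3.98 (Novara) > $2.70 (Meridian) > …
Slot 2 goes to the second-ranked bidder, Novara, who pays the next bid down: $2.70/click.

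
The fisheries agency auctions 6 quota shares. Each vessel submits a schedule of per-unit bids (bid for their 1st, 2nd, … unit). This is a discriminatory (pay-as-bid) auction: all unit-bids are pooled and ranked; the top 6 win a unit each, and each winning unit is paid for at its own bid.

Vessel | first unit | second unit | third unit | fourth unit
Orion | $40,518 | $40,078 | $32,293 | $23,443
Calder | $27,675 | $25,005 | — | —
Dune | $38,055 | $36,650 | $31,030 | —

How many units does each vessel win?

Dune 3, Orion 3

Merging the schedules and taking the best 6: 40,518 (Orion-1), 40,078 (Orion-2), 38,055 (Dune-1), 36,650 (Dune-2), 32,293 (Orion-3), 31,030 (Dune-3)
Next rejected bid: $27,675 (not a price — pay-as-bid).
Allocation: Dune 3, Orion 3.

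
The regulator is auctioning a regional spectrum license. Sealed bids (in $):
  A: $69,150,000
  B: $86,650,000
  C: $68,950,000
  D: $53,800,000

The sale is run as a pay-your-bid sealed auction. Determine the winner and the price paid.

B pays $86,650,000

Bids in order: 86,650,000 (B) > 69,150,000 (A) > 68,950,000 (C) > 53,800,000 (D)
B has the highest bid and pays exactly that: $86,650,000.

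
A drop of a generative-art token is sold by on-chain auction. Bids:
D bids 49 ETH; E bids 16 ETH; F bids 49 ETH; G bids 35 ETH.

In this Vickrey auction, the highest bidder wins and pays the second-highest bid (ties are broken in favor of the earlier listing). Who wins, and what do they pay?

Bids in order: 49 (D) > 49 (F) > 35 (G) > 16 (E)
Tie at 49 ETH → D wins by tie-break.
Second-price: D pays F's bid of 49 ETH.

D pays 49 ETH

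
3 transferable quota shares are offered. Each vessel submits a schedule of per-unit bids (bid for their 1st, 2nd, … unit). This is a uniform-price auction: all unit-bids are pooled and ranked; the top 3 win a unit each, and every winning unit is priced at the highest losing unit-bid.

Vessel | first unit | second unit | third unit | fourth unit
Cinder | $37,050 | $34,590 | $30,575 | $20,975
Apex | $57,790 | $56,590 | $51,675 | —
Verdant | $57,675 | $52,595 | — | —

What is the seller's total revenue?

Pooled unit-bids ranked (top 3): 57,790 (Apex-1), 57,675 (Verdant-1), 56,590 (Apex-2)
First bid not allocated: $52,595.
Allocation: Apex 2, Verdant 1. Every unit priced at $52,595.
Revenue = 3 × 52,595 = $157,785.

Total revenue: $157,785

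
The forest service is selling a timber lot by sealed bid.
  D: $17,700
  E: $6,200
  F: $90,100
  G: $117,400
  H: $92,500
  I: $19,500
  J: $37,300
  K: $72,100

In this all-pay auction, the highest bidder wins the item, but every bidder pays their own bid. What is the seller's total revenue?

Total revenue: $452,800

Bids ranked: 117,400 (G) > 92,500 (H) > 90,100 (F) > 72,100 (K) > 37,300 (J) > 19,500 (I) > …
Every bidder forfeits their bid regardless of winning.
Revenue = 17,700 + 6,200 + 90,100 + 117,400 + 92,500 + 19,500 + 37,300 + 72,100 = $452,800.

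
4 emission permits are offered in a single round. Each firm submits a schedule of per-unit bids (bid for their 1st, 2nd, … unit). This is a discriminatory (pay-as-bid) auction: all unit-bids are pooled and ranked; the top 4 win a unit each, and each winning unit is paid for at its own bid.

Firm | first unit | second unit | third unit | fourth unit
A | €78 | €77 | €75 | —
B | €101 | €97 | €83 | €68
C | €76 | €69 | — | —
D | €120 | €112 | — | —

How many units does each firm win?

B 2, D 2

Pooled unit-bids ranked (top 4): 120 (D-1), 112 (D-2), 101 (B-1), 97 (B-2)
Next rejected bid: €83 (not a price — pay-as-bid).
Allocation: B 2, D 2.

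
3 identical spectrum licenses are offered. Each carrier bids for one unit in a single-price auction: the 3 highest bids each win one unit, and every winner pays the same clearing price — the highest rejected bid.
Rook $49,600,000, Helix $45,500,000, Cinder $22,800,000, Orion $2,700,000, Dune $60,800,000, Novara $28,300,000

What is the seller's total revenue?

Bids ranked high→low: 60,800,000 (Dune), 49,600,000 (Rook), 45,500,000 (Helix), 28,300,000 (Novara), 22,800,000 (Cinder), …
The 3 highest are Dune, Rook, Helix.
Highest unsuccessful bid: $28,300,000 → clearing price.
Total revenue = 3 × $28,300,000 = $84,900,000.

Total revenue: $84,900,000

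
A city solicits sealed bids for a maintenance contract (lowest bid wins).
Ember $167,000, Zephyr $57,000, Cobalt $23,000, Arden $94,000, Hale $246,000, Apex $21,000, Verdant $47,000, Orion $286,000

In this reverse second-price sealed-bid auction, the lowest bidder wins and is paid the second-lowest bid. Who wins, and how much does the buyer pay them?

Sorting bids: 21,000 (Apex) < 23,000 (Cobalt) < 47,000 (Verdant) < 57,000 (Zephyr) < 94,000 (Arden) < 167,000 (Ember) < …
Apex is lowest; is paid the second-lowest bid, $23,000.

Apex is paid $23,000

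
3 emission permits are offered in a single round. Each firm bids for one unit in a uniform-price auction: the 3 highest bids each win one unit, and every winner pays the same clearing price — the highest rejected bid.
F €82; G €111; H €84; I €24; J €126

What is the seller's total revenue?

Ordering the bids: 126 (J), 111 (G), 84 (H), 82 (F), 24 (I)
Top 3: J, G, H.
Clearing price = highest rejected bid = €82.
Total revenue = 3 × €82 = €246.

Total revenue: €246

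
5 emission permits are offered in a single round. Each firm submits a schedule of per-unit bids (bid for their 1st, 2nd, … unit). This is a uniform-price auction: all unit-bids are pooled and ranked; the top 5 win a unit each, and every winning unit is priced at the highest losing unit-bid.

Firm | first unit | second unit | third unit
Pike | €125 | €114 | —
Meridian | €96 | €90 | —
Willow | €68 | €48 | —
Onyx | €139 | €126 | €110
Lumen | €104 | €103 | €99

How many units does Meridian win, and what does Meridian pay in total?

All unit-bids, highest first — top 5: 139 (Onyx-1), 126 (Onyx-2), 125 (Pike-1), 114 (Pike-2), 110 (Onyx-3)
First bid not allocated: €104.
Meridian wins 0 unit(s) at €104 each.

Meridian: 0 units, pays €0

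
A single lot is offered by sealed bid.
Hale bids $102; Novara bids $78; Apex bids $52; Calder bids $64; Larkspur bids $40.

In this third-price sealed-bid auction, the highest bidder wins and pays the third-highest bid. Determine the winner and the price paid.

Bids in order: 102 (Hale) > 78 (Novara) > 64 (Calder) > 52 (Apex) > 40 (Larkspur)
Hale wins; payment is bid #3 in the ranking = $64.

Hale pays $64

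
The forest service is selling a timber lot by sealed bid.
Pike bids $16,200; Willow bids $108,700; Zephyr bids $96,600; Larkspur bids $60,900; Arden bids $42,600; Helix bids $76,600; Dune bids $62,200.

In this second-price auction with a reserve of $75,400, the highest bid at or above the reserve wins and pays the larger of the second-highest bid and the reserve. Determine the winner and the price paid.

Willow pays $96,600

Rule: the highest bid at or above the reserve wins and pays the larger of the second-highest bid and the reserve.
Bids in order: 108,700 (Willow) > 96,600 (Zephyr) > 76,600 (Helix) > 62,200 (Dune) > 60,900 (Larkspur) > 42,600 (Arden) > …
Highest eligible bid: Willow at $108,700.
Second-highest bid $96,600 exceeds the reserve $75,400 → payment $96,600.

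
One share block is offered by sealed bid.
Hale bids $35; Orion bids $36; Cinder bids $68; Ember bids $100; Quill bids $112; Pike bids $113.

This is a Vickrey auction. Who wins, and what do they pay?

Vickrey auction: the highest bidder wins and pays the second-highest bid.
Bids in order: 113 (Pike) > 112 (Quill) > 100 (Ember) > 68 (Cinder) > 36 (Orion) > 35 (Hale)
Second-price: Pike pays Quill's bid of $112.

Pike pays $112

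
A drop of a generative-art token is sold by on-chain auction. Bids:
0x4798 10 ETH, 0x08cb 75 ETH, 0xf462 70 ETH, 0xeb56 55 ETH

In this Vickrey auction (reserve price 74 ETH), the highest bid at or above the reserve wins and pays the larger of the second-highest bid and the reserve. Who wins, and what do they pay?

Bids in order: 75 (0x08cb) > 70 (0xf462) > 55 (0xeb56) > 10 (0x4798)
Highest eligible bid: 0x08cb at 75 ETH.
max(second-highest 70 ETH, reserve 74 ETH) = 74 ETH.

0x08cb pays 74 ETH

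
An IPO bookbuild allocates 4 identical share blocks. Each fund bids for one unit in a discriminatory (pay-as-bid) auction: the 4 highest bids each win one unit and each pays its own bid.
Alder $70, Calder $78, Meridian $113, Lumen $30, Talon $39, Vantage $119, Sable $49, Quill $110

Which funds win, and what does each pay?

Ordering the bids: 119 (Vantage), 113 (Meridian), 110 (Quill), 78 (Calder), 70 (Alder), 49 (Sable), …
Top 4: Vantage, Meridian, Quill, Calder.
Each winner pays its own bid: Vantage $119, Meridian $113, Quill $110, Calder $78.

Vantage $119, Meridian $113, Quill $110, Calder $78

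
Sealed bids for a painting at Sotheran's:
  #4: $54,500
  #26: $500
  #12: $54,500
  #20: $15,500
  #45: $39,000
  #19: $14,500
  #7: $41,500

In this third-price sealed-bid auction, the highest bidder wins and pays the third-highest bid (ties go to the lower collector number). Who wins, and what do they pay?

Bids ranked: 54,500 (#4) > 54,500 (#12) > 41,500 (#7) > 39,000 (#45) > 15,500 (#20) > 14,500 (#19) > …
#4 and #12 tie at $54,500; tie-break gives it to #4.
#4 is highest; pays the third-highest bid, $41,500.

#4 pays $41,500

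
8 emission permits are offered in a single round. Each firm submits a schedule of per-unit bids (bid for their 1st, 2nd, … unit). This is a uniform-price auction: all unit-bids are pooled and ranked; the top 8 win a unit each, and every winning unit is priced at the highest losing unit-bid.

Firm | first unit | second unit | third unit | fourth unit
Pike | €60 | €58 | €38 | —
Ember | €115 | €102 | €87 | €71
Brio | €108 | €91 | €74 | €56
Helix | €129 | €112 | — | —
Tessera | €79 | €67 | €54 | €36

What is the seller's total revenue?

Total revenue: €592

Pooled unit-bids ranked (top 8): 129 (Helix-1), 115 (Ember-1), 112 (Helix-2), 108 (Brio-1), 102 (Ember-2), 91 (Brio-2), 87 (Ember-3), 79 (Tessera-1)
First bid not allocated: €74.
Allocation: Brio 2, Ember 3, Helix 2, Tessera 1. Every unit priced at €74.
Revenue = 8 × 74 = €592.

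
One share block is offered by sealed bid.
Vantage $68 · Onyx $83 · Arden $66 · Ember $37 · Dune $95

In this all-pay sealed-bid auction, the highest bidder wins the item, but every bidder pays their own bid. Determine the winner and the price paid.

Dune pays $95

Bids ranked: 95 (Dune) > 83 (Onyx) > 68 (Vantage) > 66 (Arden) > 37 (Ember)
Dune is highest and takes the item; every bidder forfeits their bid.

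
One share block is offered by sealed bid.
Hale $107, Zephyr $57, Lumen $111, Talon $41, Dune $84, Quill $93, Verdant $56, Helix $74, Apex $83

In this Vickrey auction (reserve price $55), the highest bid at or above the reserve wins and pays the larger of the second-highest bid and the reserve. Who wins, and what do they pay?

Sorting bids: 111 (Lumen) > 107 (Hale) > 93 (Quill) > 84 (Dune) > 83 (Apex) > 74 (Helix) > …
Highest eligible bid: Lumen at $111.
Second-highest bid $107 exceeds the reserve $55 → payment $107.

Lumen pays $107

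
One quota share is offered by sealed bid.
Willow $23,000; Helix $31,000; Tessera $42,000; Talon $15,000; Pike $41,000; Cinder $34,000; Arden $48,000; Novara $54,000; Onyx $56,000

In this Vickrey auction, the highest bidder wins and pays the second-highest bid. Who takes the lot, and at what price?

Rule: the highest bidder wins and pays the second-highest bid.
Bids in order: 56,000 (Onyx) > 54,000 (Novara) > 48,000 (Arden) > 42,000 (Tessera) > 41,000 (Pike) > 34,000 (Cinder) > …
Onyx wins with the highest bid; price is set by the runner-up at $54,000.

Onyx pays $54,000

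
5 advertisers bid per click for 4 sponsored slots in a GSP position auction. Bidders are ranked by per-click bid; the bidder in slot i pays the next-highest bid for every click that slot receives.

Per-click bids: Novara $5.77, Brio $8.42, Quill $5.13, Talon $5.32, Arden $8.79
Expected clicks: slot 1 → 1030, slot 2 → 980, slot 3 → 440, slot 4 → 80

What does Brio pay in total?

Ranked by bid: $8.79 (Arden) > $8.42 (Brio) > $5.77 (Novara) > $5.32 (Talon) > $5.13 (Quill)
Brio holds slot 2 → pays next bid $5.77 × 980 clicks = $5654.60.

Brio pays $5654.60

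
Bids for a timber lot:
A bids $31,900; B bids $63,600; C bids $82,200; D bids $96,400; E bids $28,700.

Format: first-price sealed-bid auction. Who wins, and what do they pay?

Bids in order: 96,400 (D) > 82,200 (C) > 63,600 (B) > 31,900 (A) > 28,700 (E)
D is highest → pays own bid, $96,400.

D pays $96,400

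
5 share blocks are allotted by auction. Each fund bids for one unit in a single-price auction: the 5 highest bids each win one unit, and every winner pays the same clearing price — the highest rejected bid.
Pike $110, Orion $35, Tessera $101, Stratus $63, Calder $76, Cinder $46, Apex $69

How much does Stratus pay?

Ordering the bids: 110 (Pike), 101 (Tessera), 76 (Calder), 69 (Apex), 63 (Stratus), 46 (Cinder), 35 (Orion)
Top 5: Pike, Tessera, Calder, Apex, Stratus.
Highest unsuccessful bid: $46 → clearing price.
Stratus wins → pays $46.

Stratus pays $46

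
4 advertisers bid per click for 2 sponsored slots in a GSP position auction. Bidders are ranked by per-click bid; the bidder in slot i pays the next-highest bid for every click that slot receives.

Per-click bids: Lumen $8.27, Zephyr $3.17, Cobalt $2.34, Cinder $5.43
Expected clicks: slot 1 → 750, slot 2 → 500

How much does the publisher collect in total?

Total revenue: $5657.50

Sorting advertisers: $8.27 (Lumen) > $5.43 (Cinder) > $3.17 (Zephyr) > …
Slot 1: Lumen pays $5.43 × 750 = $4072.50
Slot 2: Cinder pays $3.17 × 500 = $1585.00
Total = $5657.50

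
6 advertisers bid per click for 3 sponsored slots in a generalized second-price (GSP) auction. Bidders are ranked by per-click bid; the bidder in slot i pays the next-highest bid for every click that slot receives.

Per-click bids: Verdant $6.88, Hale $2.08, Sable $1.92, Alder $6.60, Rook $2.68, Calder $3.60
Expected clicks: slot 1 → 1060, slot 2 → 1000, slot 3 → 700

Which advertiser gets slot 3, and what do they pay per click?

Sorting advertisers: $6.88 (Verdant) > $6.60 (Alder) > $3.60 (Calder) > $2.68 (Rook) > …
Slot 3 goes to the third-ranked bidder, Calder, who pays the next bid down: $2.68/click.

Calder; $2.68 per click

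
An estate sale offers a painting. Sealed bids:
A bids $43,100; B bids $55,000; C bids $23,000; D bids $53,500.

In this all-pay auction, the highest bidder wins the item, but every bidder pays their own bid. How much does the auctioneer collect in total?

Bids in order: 55,000 (B) > 53,500 (D) > 43,100 (A) > 23,000 (C)
Every bidder forfeits their bid regardless of winning.
Revenue = 43,100 + 55,000 + 23,000 + 53,500 = $174,600.

Total revenue: $174,600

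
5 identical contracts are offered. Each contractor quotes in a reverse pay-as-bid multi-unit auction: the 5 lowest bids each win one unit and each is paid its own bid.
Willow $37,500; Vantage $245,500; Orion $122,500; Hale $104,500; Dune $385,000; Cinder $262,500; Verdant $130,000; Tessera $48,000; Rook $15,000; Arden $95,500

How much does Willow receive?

Willow is paid $37,500

Ordering the bids: 15,000 (Rook), 37,500 (Willow), 48,000 (Tessera), 95,500 (Arden), 104,500 (Hale), 122,500 (Orion), 130,000 (Verdant), …
Lowest 5: Rook, Willow, Tessera, Arden, Hale.
Willow wins → own bid $37,500.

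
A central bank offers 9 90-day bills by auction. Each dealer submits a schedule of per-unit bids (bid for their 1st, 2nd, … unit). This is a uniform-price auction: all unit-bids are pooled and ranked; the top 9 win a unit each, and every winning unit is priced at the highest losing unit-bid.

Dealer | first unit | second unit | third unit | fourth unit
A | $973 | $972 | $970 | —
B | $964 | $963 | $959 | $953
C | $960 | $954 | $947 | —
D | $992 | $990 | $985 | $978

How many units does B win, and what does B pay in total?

Merging the schedules and taking the best 9: 992 (D-1), 990 (D-2), 985 (D-3), 978 (D-4), 973 (A-1), 972 (A-2), 970 (A-3), 964 (B-1), 963 (B-2)
The (k+1)-th unit-bid is $960.
B wins 2 unit(s) at $960 each.

B: 2 units, pays $1,920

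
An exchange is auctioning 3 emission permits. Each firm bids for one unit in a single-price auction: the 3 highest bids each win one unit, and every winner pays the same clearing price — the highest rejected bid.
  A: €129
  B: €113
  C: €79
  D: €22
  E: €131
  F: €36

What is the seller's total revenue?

Bids ranked high→low: 131 (E), 129 (A), 113 (B), 79 (C), 36 (F), …
Top 3: E, A, B.
Highest unsuccessful bid: €79 → clearing price.
Total revenue = 3 × €79 = €237.

Total revenue: €237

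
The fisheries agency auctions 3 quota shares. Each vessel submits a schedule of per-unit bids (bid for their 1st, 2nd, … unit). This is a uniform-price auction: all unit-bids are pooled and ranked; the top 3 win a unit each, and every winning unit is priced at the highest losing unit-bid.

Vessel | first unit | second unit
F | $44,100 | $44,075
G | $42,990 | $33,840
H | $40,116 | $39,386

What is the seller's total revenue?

All unit-bids, highest first — top 3: 44,100 (F-1), 44,075 (F-2), 42,990 (G-1)
The (k+1)-th unit-bid is $40,116.
Allocation: F 2, G 1. Every unit priced at $40,116.
Revenue = 3 × 40,116 = $120,348.

Total revenue: $120,348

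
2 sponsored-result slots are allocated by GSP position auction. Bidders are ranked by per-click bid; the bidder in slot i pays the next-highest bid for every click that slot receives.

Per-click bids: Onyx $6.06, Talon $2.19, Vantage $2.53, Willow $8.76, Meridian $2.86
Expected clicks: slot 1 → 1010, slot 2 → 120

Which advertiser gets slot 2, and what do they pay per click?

Onyx; $2.86 per click

Sorting advertisers: $8.76 (Willow) > $6.06 (Onyx) > $2.86 (Meridian) > …
Slot 2 goes to the second-ranked bidder, Onyx, who pays the next bid down: $2.86/click.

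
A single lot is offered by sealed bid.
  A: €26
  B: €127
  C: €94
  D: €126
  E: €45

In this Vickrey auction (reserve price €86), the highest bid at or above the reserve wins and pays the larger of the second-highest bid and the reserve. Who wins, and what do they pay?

B pays €126

Vickrey auction (reserve price €86): the highest bid at or above the reserve wins and pays the larger of the second-highest bid and the reserve.
Bids in order: 127 (B) > 126 (D) > 94 (C) > 45 (E) > 26 (A)
B has the top bid at or above the reserve (€127).
max(second-highest €126, reserve €86) = €126; the reserve does not bind.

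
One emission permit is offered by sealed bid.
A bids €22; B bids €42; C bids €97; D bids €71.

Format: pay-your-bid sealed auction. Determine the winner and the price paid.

C pays €97

Bids ranked: 97 (C) > 71 (D) > 42 (B) > 22 (A)
C is highest → pays own bid, €97.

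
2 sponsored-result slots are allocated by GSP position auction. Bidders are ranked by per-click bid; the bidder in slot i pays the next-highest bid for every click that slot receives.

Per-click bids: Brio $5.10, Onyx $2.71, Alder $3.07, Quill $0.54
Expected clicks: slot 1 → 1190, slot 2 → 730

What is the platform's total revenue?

Total revenue: $5631.60

Ranked by bid: $5.10 (Brio) > $3.07 (Alder) > $2.71 (Onyx) > …
Slot 1: Brio pays $3.07 × 1190 = $3653.30
Slot 2: Alder pays $2.71 × 730 = $1978.30
Total = $5631.60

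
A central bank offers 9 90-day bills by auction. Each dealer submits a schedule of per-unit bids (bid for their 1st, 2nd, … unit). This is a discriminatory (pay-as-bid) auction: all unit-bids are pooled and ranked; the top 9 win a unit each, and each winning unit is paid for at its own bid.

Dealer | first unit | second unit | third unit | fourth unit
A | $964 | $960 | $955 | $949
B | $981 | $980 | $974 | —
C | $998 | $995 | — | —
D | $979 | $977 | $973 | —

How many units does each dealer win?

Merging the schedules and taking the best 9: 998 (C-1), 995 (C-2), 981 (B-1), 980 (B-2), 979 (D-1), 977 (D-2), 974 (B-3), 973 (D-3), 964 (A-1)
Next rejected bid: $960 (not a price — pay-as-bid).
Allocation: A 1, B 3, C 2, D 3.

A 1, B 3, C 2, D 3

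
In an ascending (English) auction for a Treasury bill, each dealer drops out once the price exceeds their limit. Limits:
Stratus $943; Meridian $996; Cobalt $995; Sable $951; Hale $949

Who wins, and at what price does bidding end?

Meridian wins at $995

Ascending (English) auction: the price rises until one bidder remains; the winner pays the price at which the last rival dropped out.
Limits in order: 996 (Meridian) > 995 (Cobalt) > 951 (Sable) > 949 (Hale) > 943 (Stratus)
Cobalt is the last rival to drop out, at $995; Meridian remains and wins at that price.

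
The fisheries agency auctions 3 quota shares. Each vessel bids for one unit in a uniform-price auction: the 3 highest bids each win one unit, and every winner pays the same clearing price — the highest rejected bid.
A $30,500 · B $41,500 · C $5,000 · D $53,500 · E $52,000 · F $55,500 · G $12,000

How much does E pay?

E pays $41,500

Ordering the bids: 55,500 (F), 53,500 (D), 52,000 (E), 41,500 (B), 30,500 (A), …
Winners (3 units): F, D, E.
Clearing price = highest rejected bid = $41,500.
E wins → pays $41,500.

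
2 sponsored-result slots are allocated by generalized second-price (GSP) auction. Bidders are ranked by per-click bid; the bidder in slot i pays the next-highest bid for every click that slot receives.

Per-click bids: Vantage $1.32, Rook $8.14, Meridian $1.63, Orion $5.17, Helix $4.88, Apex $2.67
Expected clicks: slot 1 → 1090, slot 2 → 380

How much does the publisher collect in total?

Sorting advertisers: $8.14 (Rook) > $5.17 (Orion) > $4.88 (Helix) > …
Slot 1: Rook pays $5.17 × 1090 = $5635.30
Slot 2: Orion pays $4.88 × 380 = $1854.40
Total = $7489.70

Total revenue: $7489.70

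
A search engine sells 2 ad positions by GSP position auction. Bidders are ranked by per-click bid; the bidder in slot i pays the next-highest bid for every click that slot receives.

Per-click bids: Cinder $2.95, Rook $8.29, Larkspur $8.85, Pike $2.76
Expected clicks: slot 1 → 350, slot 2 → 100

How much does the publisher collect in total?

Ranked by bid: $8.85 (Larkspur) > $8.29 (Rook) > $2.95 (Cinder) > …
Slot 1: Larkspur pays $8.29 × 350 = $2901.50
Slot 2: Rook pays $2.95 × 100 = $295.00
Total = $3196.50

Total revenue: $3196.50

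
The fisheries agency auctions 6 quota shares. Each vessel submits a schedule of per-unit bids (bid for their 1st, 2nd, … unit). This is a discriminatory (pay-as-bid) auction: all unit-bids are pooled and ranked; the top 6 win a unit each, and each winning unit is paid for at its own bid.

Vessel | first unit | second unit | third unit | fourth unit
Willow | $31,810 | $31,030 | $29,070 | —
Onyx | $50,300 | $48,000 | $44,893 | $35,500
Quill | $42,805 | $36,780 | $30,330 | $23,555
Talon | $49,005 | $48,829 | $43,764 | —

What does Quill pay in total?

Merging the schedules and taking the best 6: 50,300 (Onyx-1), 49,005 (Talon-1), 48,829 (Talon-2), 48,000 (Onyx-2), 44,893 (Onyx-3), 43,764 (Talon-3)
Next rejected bid: $42,805 (not a price — pay-as-bid).
Quill wins no units.

Quill pays $0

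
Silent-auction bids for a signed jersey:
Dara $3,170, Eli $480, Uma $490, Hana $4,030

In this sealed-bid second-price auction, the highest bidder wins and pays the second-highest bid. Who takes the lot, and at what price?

Hana pays $3,170

Rule: the highest bidder wins and pays the second-highest bid.
Sorting bids: 4,030 (Hana) > 3,170 (Dara) > 490 (Uma) > 480 (Eli)
Hana wins with the highest bid; price is set by the runner-up at $3,170.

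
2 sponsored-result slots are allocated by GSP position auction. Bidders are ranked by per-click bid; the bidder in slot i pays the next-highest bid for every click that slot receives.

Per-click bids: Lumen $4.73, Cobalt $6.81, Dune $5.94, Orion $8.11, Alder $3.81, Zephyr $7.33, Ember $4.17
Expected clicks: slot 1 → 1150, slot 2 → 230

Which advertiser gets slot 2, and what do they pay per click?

Zephyr; $6.81 per click

Per-click bids in order: $8.11 (Orion) > $7.33 (Zephyr) > $6.81 (Cobalt) > …
Slot 2 goes to the second-ranked bidder, Zephyr, who pays the next bid down: $6.81/click.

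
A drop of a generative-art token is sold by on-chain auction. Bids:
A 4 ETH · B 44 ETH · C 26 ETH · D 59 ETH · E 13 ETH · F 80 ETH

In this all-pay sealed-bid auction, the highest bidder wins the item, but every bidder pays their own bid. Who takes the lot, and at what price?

F pays 80 ETH

Rule: the highest bidder wins the item, but every bidder pays their own bid.
Sorting bids: 80 (F) > 59 (D) > 44 (B) > 26 (C) > 13 (E) > 4 (A)
F wins with the top bid; all bids are sunk regardless.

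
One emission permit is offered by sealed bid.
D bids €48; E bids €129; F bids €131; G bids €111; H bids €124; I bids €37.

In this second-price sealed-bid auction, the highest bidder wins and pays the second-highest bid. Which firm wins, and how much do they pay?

F pays €129

Sorting bids: 131 (F) > 129 (E) > 124 (H) > 111 (G) > 48 (D) > 37 (I)
F wins with the highest bid; price is set by the runner-up at €129.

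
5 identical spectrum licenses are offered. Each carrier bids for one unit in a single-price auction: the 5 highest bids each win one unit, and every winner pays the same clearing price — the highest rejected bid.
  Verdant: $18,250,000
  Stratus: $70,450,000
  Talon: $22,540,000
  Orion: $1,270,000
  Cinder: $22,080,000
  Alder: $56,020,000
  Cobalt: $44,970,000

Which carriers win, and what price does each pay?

Ordering the bids: 70,450,000 (Stratus), 56,020,000 (Alder), 44,970,000 (Cobalt), 22,540,000 (Talon), 22,080,000 (Cinder), 18,250,000 (Verdant), 1,270,000 (Orion)
The 5 highest are Stratus, Alder, Cobalt, Talon, Cinder.
Clearing price = highest rejected bid = $18,250,000.

Stratus, Alder, Cobalt, Talon, Cinder; each pays $18,250,000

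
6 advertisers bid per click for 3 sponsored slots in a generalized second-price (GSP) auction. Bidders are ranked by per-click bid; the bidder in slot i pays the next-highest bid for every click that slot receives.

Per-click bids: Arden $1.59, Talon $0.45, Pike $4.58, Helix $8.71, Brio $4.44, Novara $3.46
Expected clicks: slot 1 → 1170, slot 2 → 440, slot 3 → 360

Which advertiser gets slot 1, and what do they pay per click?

Sorting advertisers: $8.71 (Helix) > $4.58 (Pike) > $4.44 (Brio) > $3.46 (Novara) > …
Slot 1 goes to the first-ranked bidder, Helix, who pays the next bid down: $4.58/click.

Helix; $4.58 per click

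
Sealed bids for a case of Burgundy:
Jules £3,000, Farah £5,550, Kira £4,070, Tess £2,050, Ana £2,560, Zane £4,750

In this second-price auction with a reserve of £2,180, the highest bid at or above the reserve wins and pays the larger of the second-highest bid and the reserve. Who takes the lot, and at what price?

Second-price auction with a reserve of £2,180: the highest bid at or above the reserve wins and pays the larger of the second-highest bid and the reserve.
Sorting bids: 5,550 (Farah) > 4,750 (Zane) > 4,070 (Kira) > 3,000 (Jules) > 2,560 (Ana) > 2,050 (Tess)
Farah has the top bid at or above the reserve (£5,550).
max(second-highest £4,750, reserve £2,180) = £4,750; the reserve does not bind.

Farah pays £4,750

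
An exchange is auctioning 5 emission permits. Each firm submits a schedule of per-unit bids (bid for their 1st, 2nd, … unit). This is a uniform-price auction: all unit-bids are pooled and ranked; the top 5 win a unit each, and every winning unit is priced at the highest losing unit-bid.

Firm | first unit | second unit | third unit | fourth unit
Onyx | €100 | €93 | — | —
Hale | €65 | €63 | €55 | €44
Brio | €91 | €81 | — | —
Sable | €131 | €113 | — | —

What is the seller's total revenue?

Total revenue: €405

Merging the schedules and taking the best 5: 131 (Sable-1), 113 (Sable-2), 100 (Onyx-1), 93 (Onyx-2), 91 (Brio-1)
Highest rejected unit-bid = €81.
Allocation: Brio 1, Onyx 2, Sable 2. Every unit priced at €81.
Revenue = 5 × 81 = €405.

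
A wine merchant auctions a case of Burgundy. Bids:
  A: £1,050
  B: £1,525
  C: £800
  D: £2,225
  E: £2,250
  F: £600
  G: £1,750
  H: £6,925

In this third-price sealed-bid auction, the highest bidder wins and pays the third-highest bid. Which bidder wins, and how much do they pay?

H pays £2,225

Bids in order: 6,925 (H) > 2,250 (E) > 2,225 (D) > 1,750 (G) > 1,525 (B) > 1,050 (A) > …
H wins; payment is bid #3 in the ranking = £2,225.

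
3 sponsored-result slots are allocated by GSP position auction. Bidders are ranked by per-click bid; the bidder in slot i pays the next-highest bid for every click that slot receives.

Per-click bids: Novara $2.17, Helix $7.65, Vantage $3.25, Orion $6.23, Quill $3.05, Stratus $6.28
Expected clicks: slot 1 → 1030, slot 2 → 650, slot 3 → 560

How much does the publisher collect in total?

Total revenue: $12337.90

Sorting advertisers: $7.65 (Helix) > $6.28 (Stratus) > $6.23 (Orion) > $3.25 (Vantage) > …
Slot 1: Helix pays $6.28 × 1030 = $6468.40
Slot 2: Stratus pays $6.23 × 650 = $4049.50
Slot 3: Orion pays $3.25 × 560 = $1820.00
Total = $12337.90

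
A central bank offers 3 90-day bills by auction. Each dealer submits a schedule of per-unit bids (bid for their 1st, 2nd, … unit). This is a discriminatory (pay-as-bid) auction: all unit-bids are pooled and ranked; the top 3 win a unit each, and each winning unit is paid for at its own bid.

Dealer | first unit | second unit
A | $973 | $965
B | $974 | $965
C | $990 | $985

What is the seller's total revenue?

Total revenue: $2,949

All unit-bids, highest first — top 3: 990 (C-1), 985 (C-2), 974 (B-1)
Next rejected bid: $973 (not a price — pay-as-bid).
Each winning unit pays its own bid.
Revenue = 990 + 985 + 974 = $2,949.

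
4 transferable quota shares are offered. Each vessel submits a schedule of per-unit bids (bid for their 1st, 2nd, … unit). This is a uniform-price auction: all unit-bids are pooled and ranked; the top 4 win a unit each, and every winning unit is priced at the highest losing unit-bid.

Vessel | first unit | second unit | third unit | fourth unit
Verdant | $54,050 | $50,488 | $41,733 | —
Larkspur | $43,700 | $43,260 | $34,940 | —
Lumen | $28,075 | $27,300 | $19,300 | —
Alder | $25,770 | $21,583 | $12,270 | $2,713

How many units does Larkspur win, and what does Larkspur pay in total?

Larkspur: 2 units, pays $83,466

Merging the schedules and taking the best 4: 54,050 (Verdant-1), 50,488 (Verdant-2), 43,700 (Larkspur-1), 43,260 (Larkspur-2)
The (k+1)-th unit-bid is $41,733.
Larkspur wins 2 unit(s) at $41,733 each.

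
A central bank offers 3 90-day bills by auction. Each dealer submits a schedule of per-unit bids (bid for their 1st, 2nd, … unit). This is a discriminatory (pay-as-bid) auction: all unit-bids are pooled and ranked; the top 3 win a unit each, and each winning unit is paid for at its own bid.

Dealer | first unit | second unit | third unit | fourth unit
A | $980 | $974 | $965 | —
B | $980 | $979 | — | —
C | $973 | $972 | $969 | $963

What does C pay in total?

C pays $0

Merging the schedules and taking the best 3: 980 (A-1), 980 (B-1), 979 (B-2)
Next rejected bid: $974 (not a price — pay-as-bid).
C wins no units.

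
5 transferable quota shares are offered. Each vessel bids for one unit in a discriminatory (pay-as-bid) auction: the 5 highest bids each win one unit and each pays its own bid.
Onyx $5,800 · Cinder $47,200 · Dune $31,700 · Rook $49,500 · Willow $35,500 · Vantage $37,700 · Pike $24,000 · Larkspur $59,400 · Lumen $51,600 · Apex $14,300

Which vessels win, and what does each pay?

Larkspur $59,400, Lumen $51,600, Rook $49,500, Cinder $47,200, Vantage $37,700

Ordering the bids: 59,400 (Larkspur), 51,600 (Lumen), 49,500 (Rook), 47,200 (Cinder), 37,700 (Vantage), 35,500 (Willow), 31,700 (Dune), …
The 5 highest are Larkspur, Lumen, Rook, Cinder, Vantage.
Each winner pays its own bid: Larkspur $59,400, Lumen $51,600, Rook $49,500, Cinder $47,200, Vantage $37,700.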